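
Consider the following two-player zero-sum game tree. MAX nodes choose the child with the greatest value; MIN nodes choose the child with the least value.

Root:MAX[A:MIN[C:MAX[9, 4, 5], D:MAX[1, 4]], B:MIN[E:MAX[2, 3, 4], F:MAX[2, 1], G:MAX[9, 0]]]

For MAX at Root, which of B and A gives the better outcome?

E (MAX): max(2, 3, 4) = 4
F (MAX): max(2, 1) = 2
G (MAX): max(9, 0) = 9
B (MIN): min(4, 2, 9) = 2
C (MAX): max(9, 4, 5) = 9
D (MAX): max(1, 4) = 4
A (MIN): min(9, 4) = 4
MAX prefers the higher value; B=2, A=4. A is better since 4 > 2.

A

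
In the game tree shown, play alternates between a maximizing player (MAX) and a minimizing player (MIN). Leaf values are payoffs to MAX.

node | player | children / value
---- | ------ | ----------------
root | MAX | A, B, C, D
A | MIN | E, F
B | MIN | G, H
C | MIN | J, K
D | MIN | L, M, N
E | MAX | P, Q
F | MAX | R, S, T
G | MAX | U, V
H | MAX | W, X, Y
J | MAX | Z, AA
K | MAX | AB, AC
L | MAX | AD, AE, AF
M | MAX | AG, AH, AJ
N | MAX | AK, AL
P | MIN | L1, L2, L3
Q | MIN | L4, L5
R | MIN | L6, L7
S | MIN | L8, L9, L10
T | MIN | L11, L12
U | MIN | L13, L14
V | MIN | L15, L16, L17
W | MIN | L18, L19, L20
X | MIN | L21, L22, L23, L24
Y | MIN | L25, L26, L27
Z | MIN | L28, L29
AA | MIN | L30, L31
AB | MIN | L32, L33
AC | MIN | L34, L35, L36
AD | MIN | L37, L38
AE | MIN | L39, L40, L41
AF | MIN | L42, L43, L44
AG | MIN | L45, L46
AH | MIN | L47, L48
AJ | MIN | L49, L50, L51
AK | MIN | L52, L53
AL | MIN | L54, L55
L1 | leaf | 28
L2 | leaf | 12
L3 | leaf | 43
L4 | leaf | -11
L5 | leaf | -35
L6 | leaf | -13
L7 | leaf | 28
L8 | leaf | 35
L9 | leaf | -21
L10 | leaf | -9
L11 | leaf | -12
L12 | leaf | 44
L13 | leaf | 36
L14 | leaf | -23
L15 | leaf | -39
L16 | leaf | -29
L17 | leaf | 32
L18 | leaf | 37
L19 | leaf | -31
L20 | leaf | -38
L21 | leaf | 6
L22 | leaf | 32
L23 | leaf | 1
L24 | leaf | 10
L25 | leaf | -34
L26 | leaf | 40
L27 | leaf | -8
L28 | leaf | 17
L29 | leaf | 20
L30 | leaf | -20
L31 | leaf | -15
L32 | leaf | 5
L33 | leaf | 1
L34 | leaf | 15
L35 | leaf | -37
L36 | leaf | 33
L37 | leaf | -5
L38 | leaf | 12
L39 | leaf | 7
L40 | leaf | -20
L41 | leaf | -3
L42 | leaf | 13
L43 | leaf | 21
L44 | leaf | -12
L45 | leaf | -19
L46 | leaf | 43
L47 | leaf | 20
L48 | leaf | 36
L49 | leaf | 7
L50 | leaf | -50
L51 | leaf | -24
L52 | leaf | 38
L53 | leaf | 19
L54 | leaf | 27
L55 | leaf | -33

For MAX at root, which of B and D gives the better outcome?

D

U (MIN): min(36, -23) = -23
V (MIN): min(-39, -29, 32) = -39
G (MAX): max(-23, -39) = -23
W (MIN): min(37, -31, -38) = -38
X (MIN): min(6, 32, 1, 10) = 1
Y (MIN): min(-34, 40, -8) = -34
H (MAX): max(-38, 1, -34) = 1
B (MIN): min(-23, 1) = -23
AD (MIN): min(-5, 12) = -5
AE (MIN): min(7, -20, -3) = -20
AF (MIN): min(13, 21, -12) = -12
L (MAX): max(-5, -20, -12) = -5
AG (MIN): min(-19, 43) = -19
AH (MIN): min(20, 36) = 20
AJ (MIN): min(7, -50, -24) = -50
M (MAX): max(-19, 20, -50) = 20
AK (MIN): min(38, 19) = 19
AL (MIN): min(27, -33) = -33
N (MAX): max(19, -33) = 19
D (MIN): min(-5, 20, 19) = -5
MAX prefers the higher value; B=-23, D=-5. D is better since -5 > -23.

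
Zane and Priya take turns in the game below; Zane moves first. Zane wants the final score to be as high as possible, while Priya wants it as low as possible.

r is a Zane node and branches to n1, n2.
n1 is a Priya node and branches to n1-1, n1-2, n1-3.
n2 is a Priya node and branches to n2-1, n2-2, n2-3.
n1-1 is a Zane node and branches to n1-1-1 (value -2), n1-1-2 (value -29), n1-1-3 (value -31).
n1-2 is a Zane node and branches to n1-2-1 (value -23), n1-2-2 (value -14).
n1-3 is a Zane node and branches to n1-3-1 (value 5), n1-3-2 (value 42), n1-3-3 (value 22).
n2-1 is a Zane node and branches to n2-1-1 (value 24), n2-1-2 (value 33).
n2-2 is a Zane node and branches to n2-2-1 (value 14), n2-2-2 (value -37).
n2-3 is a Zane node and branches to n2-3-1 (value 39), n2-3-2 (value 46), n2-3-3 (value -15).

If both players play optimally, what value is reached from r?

14

n1-1 (Zane): max(-2, -29, -31) = -2
n1-2 (Zane): max(-23, -14) = -14
n1-3 (Zane): max(5, 42, 22) = 42
n1 (Priya): min(-2, -14, 42) = -14
n2-1 (Zane): max(24, 33) = 33
n2-2 (Zane): max(14, -37) = 14
n2-3 (Zane): max(39, 46, -15) = 46
n2 (Priya): min(33, 14, 46) = 14
r (Zane): max(-14, 14) = 14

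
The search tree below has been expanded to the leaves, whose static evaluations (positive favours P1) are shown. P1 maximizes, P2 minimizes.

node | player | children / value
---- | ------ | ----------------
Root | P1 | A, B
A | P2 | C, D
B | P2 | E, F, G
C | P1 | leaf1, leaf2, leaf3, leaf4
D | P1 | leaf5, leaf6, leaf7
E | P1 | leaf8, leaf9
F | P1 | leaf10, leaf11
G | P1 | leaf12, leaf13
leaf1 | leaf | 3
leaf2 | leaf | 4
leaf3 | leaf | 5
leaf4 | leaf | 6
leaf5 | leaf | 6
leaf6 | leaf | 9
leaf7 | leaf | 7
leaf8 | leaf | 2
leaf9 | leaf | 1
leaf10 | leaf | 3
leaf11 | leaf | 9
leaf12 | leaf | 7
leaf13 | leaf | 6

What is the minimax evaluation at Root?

C (P1): max(3, 4, 5, 6) = 6
D (P1): max(6, 9, 7) = 9
A (P2): min(6, 9) = 6
E (P1): max(2, 1) = 2
F (P1): max(3, 9) = 9
G (P1): max(7, 6) = 7
B (P2): min(2, 9, 7) = 2
Root (P1): max(6, 2) = 6

6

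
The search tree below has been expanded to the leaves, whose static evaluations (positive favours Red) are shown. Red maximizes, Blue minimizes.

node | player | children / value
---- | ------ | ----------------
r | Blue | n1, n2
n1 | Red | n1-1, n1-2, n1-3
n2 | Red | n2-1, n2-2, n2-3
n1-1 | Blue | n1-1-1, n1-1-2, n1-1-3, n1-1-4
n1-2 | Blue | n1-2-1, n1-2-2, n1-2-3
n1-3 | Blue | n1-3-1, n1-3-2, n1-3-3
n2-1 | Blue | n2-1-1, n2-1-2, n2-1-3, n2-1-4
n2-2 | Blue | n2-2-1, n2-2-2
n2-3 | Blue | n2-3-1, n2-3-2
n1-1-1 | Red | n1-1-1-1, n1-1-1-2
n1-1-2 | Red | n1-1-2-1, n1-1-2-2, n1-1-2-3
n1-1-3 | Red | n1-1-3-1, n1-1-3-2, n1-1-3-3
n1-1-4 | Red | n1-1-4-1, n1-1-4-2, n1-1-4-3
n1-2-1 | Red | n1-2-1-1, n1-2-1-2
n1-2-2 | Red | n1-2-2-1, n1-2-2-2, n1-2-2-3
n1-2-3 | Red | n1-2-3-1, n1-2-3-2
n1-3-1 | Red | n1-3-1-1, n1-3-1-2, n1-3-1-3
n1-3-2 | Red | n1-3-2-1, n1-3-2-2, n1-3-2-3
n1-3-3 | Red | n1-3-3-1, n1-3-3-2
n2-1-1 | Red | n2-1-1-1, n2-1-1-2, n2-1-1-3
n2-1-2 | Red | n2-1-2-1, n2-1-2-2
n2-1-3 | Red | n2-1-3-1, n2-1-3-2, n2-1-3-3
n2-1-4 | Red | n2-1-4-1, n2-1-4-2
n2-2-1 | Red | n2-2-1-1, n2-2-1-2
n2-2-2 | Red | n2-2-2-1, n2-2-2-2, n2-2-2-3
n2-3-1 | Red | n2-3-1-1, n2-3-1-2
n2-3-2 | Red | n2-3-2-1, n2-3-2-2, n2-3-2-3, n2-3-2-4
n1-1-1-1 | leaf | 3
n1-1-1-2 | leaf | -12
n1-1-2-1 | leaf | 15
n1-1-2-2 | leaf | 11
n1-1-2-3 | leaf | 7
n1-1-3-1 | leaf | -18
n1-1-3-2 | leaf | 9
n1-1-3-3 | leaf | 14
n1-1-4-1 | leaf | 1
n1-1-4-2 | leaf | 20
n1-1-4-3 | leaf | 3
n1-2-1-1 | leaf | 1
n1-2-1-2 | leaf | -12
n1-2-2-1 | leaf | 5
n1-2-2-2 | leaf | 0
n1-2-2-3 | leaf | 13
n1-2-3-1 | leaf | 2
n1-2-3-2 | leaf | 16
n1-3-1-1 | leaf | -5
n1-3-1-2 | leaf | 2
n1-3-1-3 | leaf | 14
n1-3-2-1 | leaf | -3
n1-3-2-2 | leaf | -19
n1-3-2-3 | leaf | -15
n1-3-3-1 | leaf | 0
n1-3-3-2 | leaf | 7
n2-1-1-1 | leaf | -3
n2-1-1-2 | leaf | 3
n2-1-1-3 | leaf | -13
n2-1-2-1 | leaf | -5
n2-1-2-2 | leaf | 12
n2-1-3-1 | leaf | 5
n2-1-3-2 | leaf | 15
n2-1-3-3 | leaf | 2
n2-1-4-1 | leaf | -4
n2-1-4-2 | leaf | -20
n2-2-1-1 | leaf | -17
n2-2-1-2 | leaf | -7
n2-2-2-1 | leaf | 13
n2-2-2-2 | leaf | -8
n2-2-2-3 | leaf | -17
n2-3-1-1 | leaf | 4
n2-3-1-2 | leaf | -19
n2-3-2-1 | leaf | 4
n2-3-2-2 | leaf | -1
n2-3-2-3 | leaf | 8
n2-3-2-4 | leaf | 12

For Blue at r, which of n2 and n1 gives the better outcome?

n1

n2-1-1 (Red): max(-3, 3, -13) = 3
n2-1-2 (Red): max(-5, 12) = 12
n2-1-3 (Red): max(5, 15, 2) = 15
n2-1-4 (Red): max(-4, -20) = -4
n2-1 (Blue): min(3, 12, 15, -4) = -4
n2-2-1 (Red): max(-17, -7) = -7
n2-2-2 (Red): max(13, -8, -17) = 13
n2-2 (Blue): min(-7, 13) = -7
n2-3-1 (Red): max(4, -19) = 4
n2-3-2 (Red): max(4, -1, 8, 12) = 12
n2-3 (Blue): min(4, 12) = 4
n2 (Red): max(-4, -7, 4) = 4
n1-1-1 (Red): max(3, -12) = 3
n1-1-2 (Red): max(15, 11, 7) = 15
n1-1-3 (Red): max(-18, 9, 14) = 14
n1-1-4 (Red): max(1, 20, 3) = 20
n1-1 (Blue): min(3, 15, 14, 20) = 3
n1-2-1 (Red): max(1, -12) = 1
n1-2-2 (Red): max(5, 0, 13) = 13
n1-2-3 (Red): max(2, 16) = 16
n1-2 (Blue): min(1, 13, 16) = 1
n1-3-1 (Red): max(-5, 2, 14) = 14
n1-3-2 (Red): max(-3, -19, -15) = -3
n1-3-3 (Red): max(0, 7) = 7
n1-3 (Blue): min(14, -3, 7) = -3
n1 (Red): max(3, 1, -3) = 3
Blue prefers the lower value; n2=4, n1=3. n1 is better since 3 < 4.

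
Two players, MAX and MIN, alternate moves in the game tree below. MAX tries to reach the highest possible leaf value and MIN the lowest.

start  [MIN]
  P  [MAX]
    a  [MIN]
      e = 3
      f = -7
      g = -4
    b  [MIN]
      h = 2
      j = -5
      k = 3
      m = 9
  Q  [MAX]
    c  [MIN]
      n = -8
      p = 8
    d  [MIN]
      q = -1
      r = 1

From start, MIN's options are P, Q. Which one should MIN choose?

a (MIN): min(3, -7, -4) = -7
b (MIN): min(2, -5, 3, 9) = -5
P (MAX): max(-7, -5) = -5
c (MIN): min(-8, 8) = -8
d (MIN): min(-1, 1) = -1
Q (MAX): max(-8, -1) = -1
start (MIN): min(-5, -1) = -5
MIN at start wants the lowest of {P=-5, Q=-1}, so chooses P.

P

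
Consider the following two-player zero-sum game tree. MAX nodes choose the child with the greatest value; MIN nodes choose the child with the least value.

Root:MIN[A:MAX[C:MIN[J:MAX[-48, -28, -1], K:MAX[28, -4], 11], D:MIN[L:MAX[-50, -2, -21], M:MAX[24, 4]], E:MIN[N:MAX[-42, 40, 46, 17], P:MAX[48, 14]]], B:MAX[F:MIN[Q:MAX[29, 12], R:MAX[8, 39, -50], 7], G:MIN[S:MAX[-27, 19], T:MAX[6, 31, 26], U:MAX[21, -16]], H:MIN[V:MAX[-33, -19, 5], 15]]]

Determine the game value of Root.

19

J (MAX): max(-48, -28, -1) = -1
K (MAX): max(28, -4) = 28
C (MIN): min(-1, 28, 11) = -1
L (MAX): max(-50, -2, -21) = -2
M (MAX): max(24, 4) = 24
D (MIN): min(-2, 24) = -2
N (MAX): max(-42, 40, 46, 17) = 46
P (MAX): max(48, 14) = 48
E (MIN): min(46, 48) = 46
A (MAX): max(-1, -2, 46) = 46
Q (MAX): max(29, 12) = 29
R (MAX): max(8, 39, -50) = 39
F (MIN): min(29, 39, 7) = 7
S (MAX): max(-27, 19) = 19
T (MAX): max(6, 31, 26) = 31
U (MAX): max(21, -16) = 21
G (MIN): min(19, 31, 21) = 19
V (MAX): max(-33, -19, 5) = 5
H (MIN): min(5, 15) = 5
B (MAX): max(7, 19, 5) = 19
Root (MIN): min(46, 19) = 19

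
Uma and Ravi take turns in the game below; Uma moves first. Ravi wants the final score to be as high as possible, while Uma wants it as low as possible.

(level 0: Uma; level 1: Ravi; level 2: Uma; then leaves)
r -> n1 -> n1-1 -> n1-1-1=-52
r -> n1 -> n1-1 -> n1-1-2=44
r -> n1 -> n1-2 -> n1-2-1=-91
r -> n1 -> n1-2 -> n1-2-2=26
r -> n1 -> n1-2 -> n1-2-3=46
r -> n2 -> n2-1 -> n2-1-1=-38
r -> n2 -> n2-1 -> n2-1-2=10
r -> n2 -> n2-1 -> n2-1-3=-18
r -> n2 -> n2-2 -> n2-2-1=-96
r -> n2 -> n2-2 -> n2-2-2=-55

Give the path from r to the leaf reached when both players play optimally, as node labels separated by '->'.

n1-1 (Uma): min(-52, 44) = -52
n1-2 (Uma): min(-91, 26, 46) = -91
n1 (Ravi): max(-52, -91) = -52
n2-1 (Uma): min(-38, 10, -18) = -38
n2-2 (Uma): min(-96, -55) = -96
n2 (Ravi): max(-38, -96) = -38
r (Uma): min(-52, -38) = -52
At r, Uma picks n1 (lowest: -52).
At n1, Ravi picks n1-1 (highest: -52).
At n1-1, Uma picks n1-1-1 (lowest: -52).
Terminal value -52.

r -> n1 -> n1-1 -> n1-1-1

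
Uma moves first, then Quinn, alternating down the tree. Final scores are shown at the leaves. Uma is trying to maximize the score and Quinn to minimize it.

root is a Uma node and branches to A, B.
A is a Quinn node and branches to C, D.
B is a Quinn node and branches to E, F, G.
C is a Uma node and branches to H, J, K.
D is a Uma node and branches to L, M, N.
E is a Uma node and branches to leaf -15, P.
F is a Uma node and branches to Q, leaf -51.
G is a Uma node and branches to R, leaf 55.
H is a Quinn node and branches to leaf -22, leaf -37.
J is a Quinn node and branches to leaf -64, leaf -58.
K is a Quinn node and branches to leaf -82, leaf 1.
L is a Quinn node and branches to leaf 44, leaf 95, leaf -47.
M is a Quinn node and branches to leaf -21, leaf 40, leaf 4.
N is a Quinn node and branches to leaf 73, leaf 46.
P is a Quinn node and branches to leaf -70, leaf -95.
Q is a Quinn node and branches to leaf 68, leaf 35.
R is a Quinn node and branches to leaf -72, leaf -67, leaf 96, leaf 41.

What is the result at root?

H (Quinn): min(-22, -37) = -37
J (Quinn): min(-64, -58) = -64
K (Quinn): min(-82, 1) = -82
C (Uma): max(-37, -64, -82) = -37
L (Quinn): min(44, 95, -47) = -47
M (Quinn): min(-21, 40, 4) = -21
N (Quinn): min(73, 46) = 46
D (Uma): max(-47, -21, 46) = 46
A (Quinn): min(-37, 46) = -37
P (Quinn): min(-70, -95) = -95
E (Uma): max(-15, -95) = -15
Q (Quinn): min(68, 35) = 35
F (Uma): max(35, -51) = 35
R (Quinn): min(-72, -67, 96, 41) = -72
G (Uma): max(-72, 55) = 55
B (Quinn): min(-15, 35, 55) = -15
root (Uma): max(-37, -15) = -15

-15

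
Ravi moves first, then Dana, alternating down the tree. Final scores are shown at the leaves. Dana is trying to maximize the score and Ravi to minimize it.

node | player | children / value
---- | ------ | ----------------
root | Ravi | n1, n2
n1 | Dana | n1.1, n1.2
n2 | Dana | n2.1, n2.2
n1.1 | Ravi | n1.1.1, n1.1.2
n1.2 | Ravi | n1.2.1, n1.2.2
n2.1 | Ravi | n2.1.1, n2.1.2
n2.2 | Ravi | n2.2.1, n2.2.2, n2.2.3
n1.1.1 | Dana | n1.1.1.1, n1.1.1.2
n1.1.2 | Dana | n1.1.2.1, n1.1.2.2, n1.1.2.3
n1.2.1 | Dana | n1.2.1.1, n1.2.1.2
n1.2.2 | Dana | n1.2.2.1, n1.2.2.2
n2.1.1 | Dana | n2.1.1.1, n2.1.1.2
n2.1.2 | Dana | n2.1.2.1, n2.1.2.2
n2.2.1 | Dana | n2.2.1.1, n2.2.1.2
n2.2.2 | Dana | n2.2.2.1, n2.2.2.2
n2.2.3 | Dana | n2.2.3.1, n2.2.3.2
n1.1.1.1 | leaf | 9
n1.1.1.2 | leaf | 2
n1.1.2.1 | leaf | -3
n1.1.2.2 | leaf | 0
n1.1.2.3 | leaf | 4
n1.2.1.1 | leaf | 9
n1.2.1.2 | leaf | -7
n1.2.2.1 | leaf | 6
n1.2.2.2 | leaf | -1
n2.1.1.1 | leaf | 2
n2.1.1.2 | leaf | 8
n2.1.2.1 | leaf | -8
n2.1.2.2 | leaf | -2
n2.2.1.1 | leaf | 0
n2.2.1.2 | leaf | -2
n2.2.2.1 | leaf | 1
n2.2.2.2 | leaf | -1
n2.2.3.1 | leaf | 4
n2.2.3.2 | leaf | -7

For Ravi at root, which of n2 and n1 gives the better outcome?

n2

n2.1.1 (Dana): max(2, 8) = 8
n2.1.2 (Dana): max(-8, -2) = -2
n2.1 (Ravi): min(8, -2) = -2
n2.2.1 (Dana): max(0, -2) = 0
n2.2.2 (Dana): max(1, -1) = 1
n2.2.3 (Dana): max(4, -7) = 4
n2.2 (Ravi): min(0, 1, 4) = 0
n2 (Dana): max(-2, 0) = 0
n1.1.1 (Dana): max(9, 2) = 9
n1.1.2 (Dana): max(-3, 0, 4) = 4
n1.1 (Ravi): min(9, 4) = 4
n1.2.1 (Dana): max(9, -7) = 9
n1.2.2 (Dana): max(6, -1) = 6
n1.2 (Ravi): min(9, 6) = 6
n1 (Dana): max(4, 6) = 6
Ravi prefers the lower value; n2=0, n1=6. n2 is better since 0 < 6.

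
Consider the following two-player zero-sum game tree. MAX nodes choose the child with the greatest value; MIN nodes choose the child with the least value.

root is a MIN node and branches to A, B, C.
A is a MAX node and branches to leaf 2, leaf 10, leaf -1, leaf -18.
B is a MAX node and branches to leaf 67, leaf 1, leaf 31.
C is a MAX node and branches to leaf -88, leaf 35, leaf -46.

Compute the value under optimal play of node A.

A (MAX): max(2, 10, -1, -18) = 10

10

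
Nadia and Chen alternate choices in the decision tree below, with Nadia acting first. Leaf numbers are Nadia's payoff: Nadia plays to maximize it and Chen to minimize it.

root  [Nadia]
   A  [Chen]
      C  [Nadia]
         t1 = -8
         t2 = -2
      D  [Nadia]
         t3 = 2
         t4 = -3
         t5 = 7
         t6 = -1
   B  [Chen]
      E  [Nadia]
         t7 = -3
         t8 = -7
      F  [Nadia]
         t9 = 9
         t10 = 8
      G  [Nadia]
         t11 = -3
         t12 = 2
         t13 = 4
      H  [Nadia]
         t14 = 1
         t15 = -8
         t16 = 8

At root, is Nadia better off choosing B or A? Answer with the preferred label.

A

E (Nadia): max(-3, -7) = -3
F (Nadia): max(9, 8) = 9
G (Nadia): max(-3, 2, 4) = 4
H (Nadia): max(1, -8, 8) = 8
B (Chen): min(-3, 9, 4, 8) = -3
C (Nadia): max(-8, -2) = -2
D (Nadia): max(2, -3, 7, -1) = 7
A (Chen): min(-2, 7) = -2
Nadia prefers the higher value; B=-3, A=-2. A is better since -2 > -3.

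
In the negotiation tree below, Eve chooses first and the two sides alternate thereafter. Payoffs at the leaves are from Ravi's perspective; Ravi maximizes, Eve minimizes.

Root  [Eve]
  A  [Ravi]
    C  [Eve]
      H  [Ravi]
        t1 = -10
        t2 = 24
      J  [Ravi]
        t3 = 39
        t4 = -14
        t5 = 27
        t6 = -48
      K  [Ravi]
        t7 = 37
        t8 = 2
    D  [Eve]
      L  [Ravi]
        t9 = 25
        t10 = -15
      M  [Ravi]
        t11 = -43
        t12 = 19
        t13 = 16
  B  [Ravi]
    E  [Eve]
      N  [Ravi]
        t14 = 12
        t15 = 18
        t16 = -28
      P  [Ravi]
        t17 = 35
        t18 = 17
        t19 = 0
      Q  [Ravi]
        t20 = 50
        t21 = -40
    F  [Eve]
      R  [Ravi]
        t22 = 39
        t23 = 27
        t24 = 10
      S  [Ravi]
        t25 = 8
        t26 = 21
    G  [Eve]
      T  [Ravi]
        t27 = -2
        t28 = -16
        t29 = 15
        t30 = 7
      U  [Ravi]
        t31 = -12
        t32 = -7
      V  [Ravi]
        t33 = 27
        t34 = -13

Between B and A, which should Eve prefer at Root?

B

N (Ravi): max(12, 18, -28) = 18
P (Ravi): max(35, 17, 0) = 35
Q (Ravi): max(50, -40) = 50
E (Eve): min(18, 35, 50) = 18
R (Ravi): max(39, 27, 10) = 39
S (Ravi): max(8, 21) = 21
F (Eve): min(39, 21) = 21
T (Ravi): max(-2, -16, 15, 7) = 15
U (Ravi): max(-12, -7) = -7
V (Ravi): max(27, -13) = 27
G (Eve): min(15, -7, 27) = -7
B (Ravi): max(18, 21, -7) = 21
H (Ravi): max(-10, 24) = 24
J (Ravi): max(39, -14, 27, -48) = 39
K (Ravi): max(37, 2) = 37
C (Eve): min(24, 39, 37) = 24
L (Ravi): max(25, -15) = 25
M (Ravi): max(-43, 19, 16) = 19
D (Eve): min(25, 19) = 19
A (Ravi): max(24, 19) = 24
Eve prefers the lower value; B=21, A=24. B is better since 21 < 24.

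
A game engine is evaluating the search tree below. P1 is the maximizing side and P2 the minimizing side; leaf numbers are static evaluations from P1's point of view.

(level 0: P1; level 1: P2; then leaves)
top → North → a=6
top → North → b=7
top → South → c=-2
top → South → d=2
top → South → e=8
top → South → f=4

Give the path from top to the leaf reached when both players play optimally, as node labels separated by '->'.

North (P2): min(6, 7) = 6
South (P2): min(-2, 2, 8, 4) = -2
top (P1): max(6, -2) = 6
At top, P1 picks North (highest: 6).
At North, P2 picks a (lowest: 6).
Terminal value 6.

top -> North -> a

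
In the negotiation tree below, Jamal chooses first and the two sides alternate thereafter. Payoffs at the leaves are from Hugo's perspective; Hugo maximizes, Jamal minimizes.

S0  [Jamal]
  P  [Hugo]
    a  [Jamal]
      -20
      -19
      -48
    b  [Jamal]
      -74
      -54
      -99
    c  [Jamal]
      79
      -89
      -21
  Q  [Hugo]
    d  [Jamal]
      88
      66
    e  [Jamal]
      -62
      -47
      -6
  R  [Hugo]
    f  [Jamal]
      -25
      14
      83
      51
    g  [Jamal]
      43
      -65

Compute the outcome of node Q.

66

d (Jamal): min(88, 66) = 66
e (Jamal): min(-62, -47, -6) = -62
Q (Hugo): max(66, -62) = 66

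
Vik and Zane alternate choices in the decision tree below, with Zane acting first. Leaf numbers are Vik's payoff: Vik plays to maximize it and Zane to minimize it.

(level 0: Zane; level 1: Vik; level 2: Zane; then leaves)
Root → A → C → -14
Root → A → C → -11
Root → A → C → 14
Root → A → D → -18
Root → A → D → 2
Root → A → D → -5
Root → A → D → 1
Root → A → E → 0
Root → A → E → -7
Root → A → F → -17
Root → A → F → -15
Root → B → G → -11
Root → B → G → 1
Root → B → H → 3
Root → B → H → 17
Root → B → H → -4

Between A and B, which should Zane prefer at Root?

A

C (Zane): min(-14, -11, 14) = -14
D (Zane): min(-18, 2, -5, 1) = -18
E (Zane): min(0, -7) = -7
F (Zane): min(-17, -15) = -17
A (Vik): max(-14, -18, -7, -17) = -7
G (Zane): min(-11, 1) = -11
H (Zane): min(3, 17, -4) = -4
B (Vik): max(-11, -4) = -4
Zane prefers the lower value; A=-7, B=-4. A is better since -7 < -4.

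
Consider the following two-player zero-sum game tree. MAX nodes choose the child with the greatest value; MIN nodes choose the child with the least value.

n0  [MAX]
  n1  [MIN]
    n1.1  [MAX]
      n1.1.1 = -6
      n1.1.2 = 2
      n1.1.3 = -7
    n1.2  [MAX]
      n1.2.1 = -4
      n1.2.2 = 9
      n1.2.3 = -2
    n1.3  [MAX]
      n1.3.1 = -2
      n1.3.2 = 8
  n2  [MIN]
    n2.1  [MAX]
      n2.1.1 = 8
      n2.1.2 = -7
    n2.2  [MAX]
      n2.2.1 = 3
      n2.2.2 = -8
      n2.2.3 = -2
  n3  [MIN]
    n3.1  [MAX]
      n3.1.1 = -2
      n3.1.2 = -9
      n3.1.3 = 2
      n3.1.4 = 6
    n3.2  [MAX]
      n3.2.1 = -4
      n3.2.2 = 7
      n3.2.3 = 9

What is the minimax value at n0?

n1.1 (MAX): max(-6, 2, -7) = 2
n1.2 (MAX): max(-4, 9, -2) = 9
n1.3 (MAX): max(-2, 8) = 8
n1 (MIN): min(2, 9, 8) = 2
n2.1 (MAX): max(8, -7) = 8
n2.2 (MAX): max(3, -8, -2) = 3
n2 (MIN): min(8, 3) = 3
n3.1 (MAX): max(-2, -9, 2, 6) = 6
n3.2 (MAX): max(-4, 7, 9) = 9
n3 (MIN): min(6, 9) = 6
n0 (MAX): max(2, 3, 6) = 6

6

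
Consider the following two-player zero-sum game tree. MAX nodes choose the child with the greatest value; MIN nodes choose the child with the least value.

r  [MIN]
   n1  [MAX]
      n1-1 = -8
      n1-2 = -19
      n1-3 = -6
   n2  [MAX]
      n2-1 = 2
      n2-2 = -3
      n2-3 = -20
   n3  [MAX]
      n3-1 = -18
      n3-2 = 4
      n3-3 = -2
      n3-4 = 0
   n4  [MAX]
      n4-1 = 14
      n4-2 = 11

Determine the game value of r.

n1 (MAX): max(-8, -19, -6) = -6
n2 (MAX): max(2, -3, -20) = 2
n3 (MAX): max(-18, 4, -2, 0) = 4
n4 (MAX): max(14, 11) = 14
r (MIN): min(-6, 2, 4, 14) = -6

-6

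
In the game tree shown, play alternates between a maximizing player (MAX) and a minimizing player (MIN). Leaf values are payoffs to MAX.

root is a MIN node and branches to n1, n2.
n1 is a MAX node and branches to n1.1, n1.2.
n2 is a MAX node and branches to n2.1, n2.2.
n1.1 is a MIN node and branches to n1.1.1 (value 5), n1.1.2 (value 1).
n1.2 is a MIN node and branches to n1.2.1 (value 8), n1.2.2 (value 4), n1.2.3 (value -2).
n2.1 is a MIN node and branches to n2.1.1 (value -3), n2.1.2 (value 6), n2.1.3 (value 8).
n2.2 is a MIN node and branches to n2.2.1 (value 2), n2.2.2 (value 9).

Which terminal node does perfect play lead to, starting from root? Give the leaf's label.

n1.1 (MIN): min(5, 1) = 1
n1.2 (MIN): min(8, 4, -2) = -2
n1 (MAX): max(1, -2) = 1
n2.1 (MIN): min(-3, 6, 8) = -3
n2.2 (MIN): min(2, 9) = 2
n2 (MAX): max(-3, 2) = 2
root (MIN): min(1, 2) = 1
At root, MIN picks n1 (lowest: 1).
At n1, MAX picks n1.1 (highest: 1).
At n1.1, MIN picks n1.1.2 (lowest: 1).
Terminal value 1.

n1.1.2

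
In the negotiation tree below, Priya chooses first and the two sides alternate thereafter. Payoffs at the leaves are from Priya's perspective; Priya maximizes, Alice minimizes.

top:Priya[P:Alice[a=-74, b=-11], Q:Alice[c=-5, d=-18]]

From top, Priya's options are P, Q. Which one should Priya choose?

Q

P (Alice): min(-74, -11) = -74
Q (Alice): min(-5, -18) = -18
top (Priya): max(-74, -18) = -18
Priya at top wants the highest of {P=-74, Q=-18}, so chooses Q.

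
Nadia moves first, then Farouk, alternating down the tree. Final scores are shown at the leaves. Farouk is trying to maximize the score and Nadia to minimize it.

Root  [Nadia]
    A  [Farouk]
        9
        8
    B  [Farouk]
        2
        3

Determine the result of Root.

A (Farouk): max(9, 8) = 9
B (Farouk): max(2, 3) = 3
Root (Nadia): min(9, 3) = 3

3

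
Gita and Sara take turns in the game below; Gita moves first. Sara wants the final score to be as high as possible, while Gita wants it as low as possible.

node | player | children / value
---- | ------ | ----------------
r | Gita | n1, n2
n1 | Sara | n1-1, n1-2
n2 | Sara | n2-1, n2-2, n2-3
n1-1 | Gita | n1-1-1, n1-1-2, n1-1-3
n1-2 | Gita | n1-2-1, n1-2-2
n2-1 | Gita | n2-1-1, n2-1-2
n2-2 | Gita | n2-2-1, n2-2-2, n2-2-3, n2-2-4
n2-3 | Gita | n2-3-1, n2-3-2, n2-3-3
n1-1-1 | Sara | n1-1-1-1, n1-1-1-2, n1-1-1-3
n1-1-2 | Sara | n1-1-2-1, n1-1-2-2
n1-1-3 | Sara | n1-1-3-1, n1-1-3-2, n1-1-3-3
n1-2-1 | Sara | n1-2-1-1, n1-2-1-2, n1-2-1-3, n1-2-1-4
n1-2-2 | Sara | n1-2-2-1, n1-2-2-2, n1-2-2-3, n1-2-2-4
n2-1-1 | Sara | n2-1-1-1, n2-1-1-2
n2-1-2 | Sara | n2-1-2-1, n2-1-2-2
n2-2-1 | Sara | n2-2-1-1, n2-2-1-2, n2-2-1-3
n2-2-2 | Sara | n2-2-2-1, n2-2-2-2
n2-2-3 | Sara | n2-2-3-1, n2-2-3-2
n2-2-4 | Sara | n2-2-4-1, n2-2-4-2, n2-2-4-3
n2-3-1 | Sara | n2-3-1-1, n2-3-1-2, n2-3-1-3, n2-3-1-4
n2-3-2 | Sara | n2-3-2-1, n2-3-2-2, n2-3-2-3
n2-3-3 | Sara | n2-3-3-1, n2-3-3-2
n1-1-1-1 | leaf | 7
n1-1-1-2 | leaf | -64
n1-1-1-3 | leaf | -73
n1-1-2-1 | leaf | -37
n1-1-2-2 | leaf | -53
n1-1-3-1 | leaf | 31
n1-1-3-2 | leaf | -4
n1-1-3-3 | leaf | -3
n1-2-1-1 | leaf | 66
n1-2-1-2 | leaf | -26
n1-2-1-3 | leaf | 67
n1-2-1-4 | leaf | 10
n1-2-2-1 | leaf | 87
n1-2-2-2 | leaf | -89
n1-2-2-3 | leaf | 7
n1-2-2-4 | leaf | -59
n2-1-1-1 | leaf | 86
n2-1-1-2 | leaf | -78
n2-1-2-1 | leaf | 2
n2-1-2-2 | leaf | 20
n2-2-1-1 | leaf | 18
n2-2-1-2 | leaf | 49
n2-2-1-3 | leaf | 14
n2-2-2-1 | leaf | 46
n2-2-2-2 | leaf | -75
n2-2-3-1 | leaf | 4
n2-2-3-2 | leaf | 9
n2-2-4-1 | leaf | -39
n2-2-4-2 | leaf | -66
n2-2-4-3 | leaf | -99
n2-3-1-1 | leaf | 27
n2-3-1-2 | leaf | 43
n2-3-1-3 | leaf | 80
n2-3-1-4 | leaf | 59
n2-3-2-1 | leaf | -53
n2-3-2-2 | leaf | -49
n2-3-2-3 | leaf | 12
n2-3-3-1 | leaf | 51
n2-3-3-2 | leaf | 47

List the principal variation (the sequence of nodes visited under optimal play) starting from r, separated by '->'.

r -> n2 -> n2-1 -> n2-1-2 -> n2-1-2-2

n1-1-1 (Sara): max(7, -64, -73) = 7
n1-1-2 (Sara): max(-37, -53) = -37
n1-1-3 (Sara): max(31, -4, -3) = 31
n1-1 (Gita): min(7, -37, 31) = -37
n1-2-1 (Sara): max(66, -26, 67, 10) = 67
n1-2-2 (Sara): max(87, -89, 7, -59) = 87
n1-2 (Gita): min(67, 87) = 67
n1 (Sara): max(-37, 67) = 67
n2-1-1 (Sara): max(86, -78) = 86
n2-1-2 (Sara): max(2, 20) = 20
n2-1 (Gita): min(86, 20) = 20
n2-2-1 (Sara): max(18, 49, 14) = 49
n2-2-2 (Sara): max(46, -75) = 46
n2-2-3 (Sara): max(4, 9) = 9
n2-2-4 (Sara): max(-39, -66, -99) = -39
n2-2 (Gita): min(49, 46, 9, -39) = -39
n2-3-1 (Sara): max(27, 43, 80, 59) = 80
n2-3-2 (Sara): max(-53, -49, 12) = 12
n2-3-3 (Sara): max(51, 47) = 51
n2-3 (Gita): min(80, 12, 51) = 12
n2 (Sara): max(20, -39, 12) = 20
r (Gita): min(67, 20) = 20
At r, Gita picks n2 (lowest: 20).
At n2, Sara picks n2-1 (highest: 20).
At n2-1, Gita picks n2-1-2 (lowest: 20).
At n2-1-2, Sara picks n2-1-2-2 (highest: 20).
Terminal value 20.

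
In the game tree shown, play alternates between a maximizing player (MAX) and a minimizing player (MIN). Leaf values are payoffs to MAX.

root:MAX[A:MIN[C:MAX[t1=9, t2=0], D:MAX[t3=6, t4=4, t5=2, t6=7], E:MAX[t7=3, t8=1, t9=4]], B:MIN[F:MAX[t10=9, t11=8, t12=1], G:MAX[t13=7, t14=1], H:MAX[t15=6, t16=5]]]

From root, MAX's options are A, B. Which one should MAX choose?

B

C (MAX): max(9, 0) = 9
D (MAX): max(6, 4, 2, 7) = 7
E (MAX): max(3, 1, 4) = 4
A (MIN): min(9, 7, 4) = 4
F (MAX): max(9, 8, 1) = 9
G (MAX): max(7, 1) = 7
H (MAX): max(6, 5) = 6
B (MIN): min(9, 7, 6) = 6
root (MAX): max(4, 6) = 6
MAX at root wants the highest of {A=4, B=6}, so chooses B.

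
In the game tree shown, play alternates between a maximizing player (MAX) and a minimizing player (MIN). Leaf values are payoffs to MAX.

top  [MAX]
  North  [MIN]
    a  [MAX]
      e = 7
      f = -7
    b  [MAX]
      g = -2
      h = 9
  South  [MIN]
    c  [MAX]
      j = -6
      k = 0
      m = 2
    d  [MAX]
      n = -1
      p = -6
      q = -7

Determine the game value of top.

a (MAX): max(7, -7) = 7
b (MAX): max(-2, 9) = 9
North (MIN): min(7, 9) = 7
c (MAX): max(-6, 0, 2) = 2
d (MAX): max(-1, -6, -7) = -1
South (MIN): min(2, -1) = -1
top (MAX): max(7, -1) = 7

7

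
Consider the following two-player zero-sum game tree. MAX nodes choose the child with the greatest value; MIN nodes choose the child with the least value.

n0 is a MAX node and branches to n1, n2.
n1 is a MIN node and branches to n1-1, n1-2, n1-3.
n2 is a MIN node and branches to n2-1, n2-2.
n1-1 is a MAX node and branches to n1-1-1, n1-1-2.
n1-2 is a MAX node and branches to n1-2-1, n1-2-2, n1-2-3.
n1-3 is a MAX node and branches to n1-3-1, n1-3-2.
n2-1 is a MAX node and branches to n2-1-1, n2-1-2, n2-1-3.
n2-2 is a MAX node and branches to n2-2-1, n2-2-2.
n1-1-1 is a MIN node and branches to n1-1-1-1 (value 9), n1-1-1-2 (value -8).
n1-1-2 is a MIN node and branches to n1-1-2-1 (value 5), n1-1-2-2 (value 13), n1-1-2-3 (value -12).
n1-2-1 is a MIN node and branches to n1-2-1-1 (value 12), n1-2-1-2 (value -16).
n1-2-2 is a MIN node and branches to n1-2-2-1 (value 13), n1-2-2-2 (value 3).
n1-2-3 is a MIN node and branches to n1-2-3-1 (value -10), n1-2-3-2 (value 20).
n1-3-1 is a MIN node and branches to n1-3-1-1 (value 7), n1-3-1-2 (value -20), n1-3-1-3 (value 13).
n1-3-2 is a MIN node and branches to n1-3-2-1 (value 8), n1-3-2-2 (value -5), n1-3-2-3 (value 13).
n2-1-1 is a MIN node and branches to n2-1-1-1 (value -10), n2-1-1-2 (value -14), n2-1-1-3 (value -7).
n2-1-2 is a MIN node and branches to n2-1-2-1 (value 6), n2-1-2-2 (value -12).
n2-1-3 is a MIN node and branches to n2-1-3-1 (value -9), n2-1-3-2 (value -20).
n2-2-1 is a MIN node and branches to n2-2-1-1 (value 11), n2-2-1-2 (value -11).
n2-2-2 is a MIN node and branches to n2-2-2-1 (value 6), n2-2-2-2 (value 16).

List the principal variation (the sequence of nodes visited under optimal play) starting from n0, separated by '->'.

n0 -> n1 -> n1-1 -> n1-1-1 -> n1-1-1-2

n1-1-1 (MIN): min(9, -8) = -8
n1-1-2 (MIN): min(5, 13, -12) = -12
n1-1 (MAX): max(-8, -12) = -8
n1-2-1 (MIN): min(12, -16) = -16
n1-2-2 (MIN): min(13, 3) = 3
n1-2-3 (MIN): min(-10, 20) = -10
n1-2 (MAX): max(-16, 3, -10) = 3
n1-3-1 (MIN): min(7, -20, 13) = -20
n1-3-2 (MIN): min(8, -5, 13) = -5
n1-3 (MAX): max(-20, -5) = -5
n1 (MIN): min(-8, 3, -5) = -8
n2-1-1 (MIN): min(-10, -14, -7) = -14
n2-1-2 (MIN): min(6, -12) = -12
n2-1-3 (MIN): min(-9, -20) = -20
n2-1 (MAX): max(-14, -12, -20) = -12
n2-2-1 (MIN): min(11, -11) = -11
n2-2-2 (MIN): min(6, 16) = 6
n2-2 (MAX): max(-11, 6) = 6
n2 (MIN): min(-12, 6) = -12
n0 (MAX): max(-8, -12) = -8
At n0, MAX picks n1 (highest: -8).
At n1, MIN picks n1-1 (lowest: -8).
At n1-1, MAX picks n1-1-1 (highest: -8).
At n1-1-1, MIN picks n1-1-1-2 (lowest: -8).
Terminal value -8.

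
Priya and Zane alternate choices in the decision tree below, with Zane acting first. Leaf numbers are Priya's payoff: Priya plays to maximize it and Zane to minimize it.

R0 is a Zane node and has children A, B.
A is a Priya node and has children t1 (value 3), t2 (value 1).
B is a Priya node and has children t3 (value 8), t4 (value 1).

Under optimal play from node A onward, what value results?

A (Priya): max(3, 1) = 3

3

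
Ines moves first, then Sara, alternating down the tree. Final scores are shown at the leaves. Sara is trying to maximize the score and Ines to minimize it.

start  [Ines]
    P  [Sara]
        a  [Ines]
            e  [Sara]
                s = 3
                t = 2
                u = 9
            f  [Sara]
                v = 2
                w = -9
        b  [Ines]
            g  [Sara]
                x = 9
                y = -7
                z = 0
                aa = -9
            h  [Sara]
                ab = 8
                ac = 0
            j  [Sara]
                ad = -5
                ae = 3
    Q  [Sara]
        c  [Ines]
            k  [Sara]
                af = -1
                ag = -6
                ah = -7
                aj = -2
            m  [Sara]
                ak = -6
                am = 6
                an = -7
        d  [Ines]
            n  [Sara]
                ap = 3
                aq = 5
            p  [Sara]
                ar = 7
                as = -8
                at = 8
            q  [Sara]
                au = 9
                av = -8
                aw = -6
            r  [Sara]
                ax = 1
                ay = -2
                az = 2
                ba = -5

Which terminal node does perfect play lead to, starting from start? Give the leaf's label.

az

e (Sara): max(3, 2, 9) = 9
f (Sara): max(2, -9) = 2
a (Ines): min(9, 2) = 2
g (Sara): max(9, -7, 0, -9) = 9
h (Sara): max(8, 0) = 8
j (Sara): max(-5, 3) = 3
b (Ines): min(9, 8, 3) = 3
P (Sara): max(2, 3) = 3
k (Sara): max(-1, -6, -7, -2) = -1
m (Sara): max(-6, 6, -7) = 6
c (Ines): min(-1, 6) = -1
n (Sara): max(3, 5) = 5
p (Sara): max(7, -8, 8) = 8
q (Sara): max(9, -8, -6) = 9
r (Sara): max(1, -2, 2, -5) = 2
d (Ines): min(5, 8, 9, 2) = 2
Q (Sara): max(-1, 2) = 2
start (Ines): min(3, 2) = 2
At start, Ines picks Q (lowest: 2).
At Q, Sara picks d (highest: 2).
At d, Ines picks r (lowest: 2).
At r, Sara picks az (highest: 2).
Terminal value 2.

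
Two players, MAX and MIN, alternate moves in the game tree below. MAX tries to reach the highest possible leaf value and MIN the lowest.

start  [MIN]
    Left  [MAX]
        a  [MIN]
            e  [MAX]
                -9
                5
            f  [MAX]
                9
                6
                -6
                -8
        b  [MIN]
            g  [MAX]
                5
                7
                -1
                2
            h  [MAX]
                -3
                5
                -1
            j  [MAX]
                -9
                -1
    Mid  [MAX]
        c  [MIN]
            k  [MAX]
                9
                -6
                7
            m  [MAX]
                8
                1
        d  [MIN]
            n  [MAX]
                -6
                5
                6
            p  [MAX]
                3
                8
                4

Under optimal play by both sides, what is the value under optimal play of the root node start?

e (MAX): max(-9, 5) = 5
f (MAX): max(9, 6, -6, -8) = 9
a (MIN): min(5, 9) = 5
g (MAX): max(5, 7, -1, 2) = 7
h (MAX): max(-3, 5, -1) = 5
j (MAX): max(-9, -1) = -1
b (MIN): min(7, 5, -1) = -1
Left (MAX): max(5, -1) = 5
k (MAX): max(9, -6, 7) = 9
m (MAX): max(8, 1) = 8
c (MIN): min(9, 8) = 8
n (MAX): max(-6, 5, 6) = 6
p (MAX): max(3, 8, 4) = 8
d (MIN): min(6, 8) = 6
Mid (MAX): max(8, 6) = 8
start (MIN): min(5, 8) = 5

5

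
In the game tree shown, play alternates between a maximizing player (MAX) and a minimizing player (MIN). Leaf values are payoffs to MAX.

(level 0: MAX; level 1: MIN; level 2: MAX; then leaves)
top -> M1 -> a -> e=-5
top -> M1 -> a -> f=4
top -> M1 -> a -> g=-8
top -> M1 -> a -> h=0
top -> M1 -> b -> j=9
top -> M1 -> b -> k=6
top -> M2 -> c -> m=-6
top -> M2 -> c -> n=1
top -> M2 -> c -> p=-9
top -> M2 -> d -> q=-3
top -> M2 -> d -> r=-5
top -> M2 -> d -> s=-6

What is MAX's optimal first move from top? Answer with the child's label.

a (MAX): max(-5, 4, -8, 0) = 4
b (MAX): max(9, 6) = 9
M1 (MIN): min(4, 9) = 4
c (MAX): max(-6, 1, -9) = 1
d (MAX): max(-3, -5, -6) = -3
M2 (MIN): min(1, -3) = -3
top (MAX): max(4, -3) = 4
MAX at top wants the highest of {M1=4, M2=-3}, so chooses M1.

M1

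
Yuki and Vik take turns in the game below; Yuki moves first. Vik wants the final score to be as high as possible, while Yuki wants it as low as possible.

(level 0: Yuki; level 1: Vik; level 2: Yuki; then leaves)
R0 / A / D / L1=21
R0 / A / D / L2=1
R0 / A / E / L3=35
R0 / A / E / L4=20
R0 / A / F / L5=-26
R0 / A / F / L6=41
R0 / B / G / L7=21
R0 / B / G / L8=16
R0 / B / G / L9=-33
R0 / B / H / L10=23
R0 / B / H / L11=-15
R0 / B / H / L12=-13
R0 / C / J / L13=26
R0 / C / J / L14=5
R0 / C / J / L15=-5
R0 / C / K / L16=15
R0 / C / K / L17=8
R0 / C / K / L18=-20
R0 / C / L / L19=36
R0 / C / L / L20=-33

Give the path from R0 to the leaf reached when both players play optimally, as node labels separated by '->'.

R0 -> B -> H -> L11

D (Yuki): min(21, 1) = 1
E (Yuki): min(35, 20) = 20
F (Yuki): min(-26, 41) = -26
A (Vik): max(1, 20, -26) = 20
G (Yuki): min(21, 16, -33) = -33
H (Yuki): min(23, -15, -13) = -15
B (Vik): max(-33, -15) = -15
J (Yuki): min(26, 5, -5) = -5
K (Yuki): min(15, 8, -20) = -20
L (Yuki): min(36, -33) = -33
C (Vik): max(-5, -20, -33) = -5
R0 (Yuki): min(20, -15, -5) = -15
At R0, Yuki picks B (lowest: -15).
At B, Vik picks H (highest: -15).
At H, Yuki picks L11 (lowest: -15).
Terminal value -15.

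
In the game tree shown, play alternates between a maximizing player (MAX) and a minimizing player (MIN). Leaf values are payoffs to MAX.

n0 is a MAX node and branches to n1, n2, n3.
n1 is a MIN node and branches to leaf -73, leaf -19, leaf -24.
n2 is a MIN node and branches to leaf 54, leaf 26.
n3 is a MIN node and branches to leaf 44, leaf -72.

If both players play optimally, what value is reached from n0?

n1 (MIN): min(-73, -19, -24) = -73
n2 (MIN): min(54, 26) = 26
n3 (MIN): min(44, -72) = -72
n0 (MAX): max(-73, 26, -72) = 26

26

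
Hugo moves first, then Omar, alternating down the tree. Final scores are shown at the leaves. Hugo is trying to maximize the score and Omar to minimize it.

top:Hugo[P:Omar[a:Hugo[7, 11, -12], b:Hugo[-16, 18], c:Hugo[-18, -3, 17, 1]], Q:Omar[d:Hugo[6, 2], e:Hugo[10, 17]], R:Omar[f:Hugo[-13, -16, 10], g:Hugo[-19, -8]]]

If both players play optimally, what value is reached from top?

a (Hugo): max(7, 11, -12) = 11
b (Hugo): max(-16, 18) = 18
c (Hugo): max(-18, -3, 17, 1) = 17
P (Omar): min(11, 18, 17) = 11
d (Hugo): max(6, 2) = 6
e (Hugo): max(10, 17) = 17
Q (Omar): min(6, 17) = 6
f (Hugo): max(-13, -16, 10) = 10
g (Hugo): max(-19, -8) = -8
R (Omar): min(10, -8) = -8
top (Hugo): max(11, 6, -8) = 11

11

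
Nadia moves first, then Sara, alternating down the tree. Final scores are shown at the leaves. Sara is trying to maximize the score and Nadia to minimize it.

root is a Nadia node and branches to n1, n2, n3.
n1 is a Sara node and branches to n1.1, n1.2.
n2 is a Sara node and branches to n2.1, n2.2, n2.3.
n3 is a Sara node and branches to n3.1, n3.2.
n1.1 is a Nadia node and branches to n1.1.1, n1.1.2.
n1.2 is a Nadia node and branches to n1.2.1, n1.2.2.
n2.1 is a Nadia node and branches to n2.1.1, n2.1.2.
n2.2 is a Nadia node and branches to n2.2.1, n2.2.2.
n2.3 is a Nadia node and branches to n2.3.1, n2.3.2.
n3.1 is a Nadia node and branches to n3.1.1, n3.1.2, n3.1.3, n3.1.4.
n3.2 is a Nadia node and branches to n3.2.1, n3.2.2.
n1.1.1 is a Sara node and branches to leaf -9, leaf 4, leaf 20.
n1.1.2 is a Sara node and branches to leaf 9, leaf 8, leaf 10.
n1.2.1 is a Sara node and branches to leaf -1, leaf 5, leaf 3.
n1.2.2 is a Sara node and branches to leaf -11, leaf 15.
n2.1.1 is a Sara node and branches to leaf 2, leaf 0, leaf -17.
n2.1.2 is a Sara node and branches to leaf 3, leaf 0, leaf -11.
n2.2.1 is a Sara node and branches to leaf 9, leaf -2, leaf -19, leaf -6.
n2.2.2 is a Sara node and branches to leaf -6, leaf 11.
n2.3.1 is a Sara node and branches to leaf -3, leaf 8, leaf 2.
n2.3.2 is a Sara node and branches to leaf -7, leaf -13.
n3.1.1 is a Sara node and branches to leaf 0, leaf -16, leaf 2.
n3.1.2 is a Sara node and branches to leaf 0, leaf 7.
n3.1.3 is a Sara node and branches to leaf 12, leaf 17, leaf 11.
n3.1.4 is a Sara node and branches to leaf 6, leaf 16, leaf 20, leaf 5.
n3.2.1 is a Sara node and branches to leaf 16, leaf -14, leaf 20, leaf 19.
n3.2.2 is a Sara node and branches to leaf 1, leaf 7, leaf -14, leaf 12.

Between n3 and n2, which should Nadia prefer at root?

n2

n3.1.1 (Sara): max(0, -16, 2) = 2
n3.1.2 (Sara): max(0, 7) = 7
n3.1.3 (Sara): max(12, 17, 11) = 17
n3.1.4 (Sara): max(6, 16, 20, 5) = 20
n3.1 (Nadia): min(2, 7, 17, 20) = 2
n3.2.1 (Sara): max(16, -14, 20, 19) = 20
n3.2.2 (Sara): max(1, 7, -14, 12) = 12
n3.2 (Nadia): min(20, 12) = 12
n3 (Sara): max(2, 12) = 12
n2.1.1 (Sara): max(2, 0, -17) = 2
n2.1.2 (Sara): max(3, 0, -11) = 3
n2.1 (Nadia): min(2, 3) = 2
n2.2.1 (Sara): max(9, -2, -19, -6) = 9
n2.2.2 (Sara): max(-6, 11) = 11
n2.2 (Nadia): min(9, 11) = 9
n2.3.1 (Sara): max(-3, 8, 2) = 8
n2.3.2 (Sara): max(-7, -13) = -7
n2.3 (Nadia): min(8, -7) = -7
n2 (Sara): max(2, 9, -7) = 9
Nadia prefers the lower value; n3=12, n2=9. n2 is better since 9 < 12.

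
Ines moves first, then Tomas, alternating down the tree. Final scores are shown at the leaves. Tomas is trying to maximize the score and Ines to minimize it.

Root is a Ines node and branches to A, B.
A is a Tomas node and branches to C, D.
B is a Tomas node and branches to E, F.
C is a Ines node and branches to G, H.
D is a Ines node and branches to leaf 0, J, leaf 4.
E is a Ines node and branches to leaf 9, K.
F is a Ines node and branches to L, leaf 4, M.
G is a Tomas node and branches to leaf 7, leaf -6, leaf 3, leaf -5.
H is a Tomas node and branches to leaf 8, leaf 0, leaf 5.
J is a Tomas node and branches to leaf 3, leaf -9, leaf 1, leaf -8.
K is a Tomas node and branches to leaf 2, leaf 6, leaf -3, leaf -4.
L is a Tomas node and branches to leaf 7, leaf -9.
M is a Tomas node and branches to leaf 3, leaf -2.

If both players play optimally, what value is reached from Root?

6

G (Tomas): max(7, -6, 3, -5) = 7
H (Tomas): max(8, 0, 5) = 8
C (Ines): min(7, 8) = 7
J (Tomas): max(3, -9, 1, -8) = 3
D (Ines): min(0, 3, 4) = 0
A (Tomas): max(7, 0) = 7
K (Tomas): max(2, 6, -3, -4) = 6
E (Ines): min(9, 6) = 6
L (Tomas): max(7, -9) = 7
M (Tomas): max(3, -2) = 3
F (Ines): min(7, 4, 3) = 3
B (Tomas): max(6, 3) = 6
Root (Ines): min(7, 6) = 6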